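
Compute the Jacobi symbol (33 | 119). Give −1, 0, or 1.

Reciprocity: 33 ≡ 1 and 119 ≡ 3 (mod 4), so (33/119) = +(119/33).
Reduce top mod 33: now compute (20/33).
Pull out 2^2: since 33 ≡ 1 (mod 8), (2/33) = +1, so (2/33)^2 = +1.
Reciprocity: 5 ≡ 1 and 33 ≡ 1 (mod 4), so (5/33) = +(33/5).
Reduce top mod 5: now compute (3/5).
Reciprocity: 3 ≡ 3 and 5 ≡ 1 (mod 4), so (3/5) = +(5/3).
Reduce top mod 3: now compute (2/3).
Pull out 2: since 3 ≡ 3 (mod 8), (2/3) = -1.
Reached (1/3) = 1. Collecting the sign flips along the way, the symbol is -1.

-1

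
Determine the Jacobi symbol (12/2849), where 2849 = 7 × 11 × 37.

Pull out 2^2: since 2849 ≡ 1 (mod 8), (2/2849) = +1, so (2/2849)^2 = +1.
Reciprocity: 3 ≡ 3 and 2849 ≡ 1 (mod 4), so (3/2849) = +(2849/3).
Reduce top mod 3: now compute (2/3).
Pull out 2: since 3 ≡ 3 (mod 8), (2/3) = -1.
Reached (1/3) = 1. Collecting the sign flips along the way, the symbol is -1.

-1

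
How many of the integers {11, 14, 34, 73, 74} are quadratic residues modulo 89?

3

(11/89) = +1 → QR.
(14/89) = -1 → non-residue.
(34/89) = +1 → QR.
(73/89) = +1 → QR.
(74/89) = -1 → non-residue.
Total quadratic residues among the 5: 3.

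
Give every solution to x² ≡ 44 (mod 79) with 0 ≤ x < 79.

Since 79 ≡ 3 (mod 4), a square root of 44 is 44^((79+1)/4) = 44^20 mod 79.
Repeated squaring: 44^2≡40, 44^4≡20, 44^8≡5, 44^16≡25 (mod 79).
44^20 = 44^(16+4) ≡ 26 (mod 79).
Check: 26² = 676 ≡ 44 (mod 79). The two roots are 26 and 53.

26, 53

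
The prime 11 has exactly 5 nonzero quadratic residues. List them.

Square k = 1,…,5 (k and 11−k give the same square):
1²=1, 2²=4, 3²=9, 4²≡5, 5²≡3 (mod 11).
So the quadratic residues mod 11 are {1, 3, 4, 5, 9}.

1 3 4 5 9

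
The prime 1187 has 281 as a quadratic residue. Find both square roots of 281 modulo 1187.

Since 1187 ≡ 3 (mod 4), a square root of 281 is 281^((1187+1)/4) = 281^297 mod 1187.
Repeated squaring: 281^2≡619, 281^4≡947, 281^8≡624, 281^16≡40, 281^32≡413, 281^64≡828, 281^128≡685, 281^256≡360 (mod 1187).
281^297 = 281^(256+32+8+1) ≡ 822 (mod 1187).
Check: 822² = 675684 ≡ 281 (mod 1187). The two roots are 365 and 822.

365, 822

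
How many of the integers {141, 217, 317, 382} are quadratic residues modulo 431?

(141/431) = -1 → non-residue.
(217/431) = +1 → QR.
(317/431) = -1 → non-residue.
(382/431) = -1 → non-residue.
Total quadratic residues among the 4: 1.

1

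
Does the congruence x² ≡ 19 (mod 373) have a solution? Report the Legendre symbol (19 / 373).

Reciprocity: 19 ≡ 3 and 373 ≡ 1 (mod 4), so (19/373) = +(373/19).
Reduce top mod 19: now compute (12/19).
Pull out 2^2: since 19 ≡ 3 (mod 8), (2/19) = -1, so (2/19)^2 = +1.
Reciprocity: 3 ≡ 3 and 19 ≡ 3 (mod 4), so (3/19) = −(19/3).
Reduce top mod 3: now compute (1/3).
Reached (1/3) = 1. Collecting the sign flips along the way, the symbol is -1.

-1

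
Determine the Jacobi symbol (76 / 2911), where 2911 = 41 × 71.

-1

Pull out 2^2: since 2911 ≡ 7 (mod 8), (2/2911) = +1, so (2/2911)^2 = +1.
Reciprocity: 19 ≡ 3 and 2911 ≡ 3 (mod 4), so (19/2911) = −(2911/19).
Reduce top mod 19: now compute (4/19).
Pull out 2^2: since 19 ≡ 3 (mod 8), (2/19) = -1, so (2/19)^2 = +1.
Reached (1/19) = 1. Collecting the sign flips along the way, the symbol is -1.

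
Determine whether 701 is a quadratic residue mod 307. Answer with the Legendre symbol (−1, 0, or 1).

First reduce: 701 ≡ 87 (mod 307).
Reciprocity: 87 ≡ 3 and 307 ≡ 3 (mod 4), so (87/307) = −(307/87).
Reduce top mod 87: now compute (46/87).
Pull out 2: since 87 ≡ 7 (mod 8), (2/87) = +1.
Reciprocity: 23 ≡ 3 and 87 ≡ 3 (mod 4), so (23/87) = −(87/23).
Reduce top mod 23: now compute (18/23).
Pull out 2: since 23 ≡ 7 (mod 8), (2/23) = +1.
Reciprocity: 9 ≡ 1 and 23 ≡ 3 (mod 4), so (9/23) = +(23/9).
Reduce top mod 9: now compute (5/9).
Reciprocity: 5 ≡ 1 and 9 ≡ 1 (mod 4), so (5/9) = +(9/5).
Reduce top mod 5: now compute (4/5).
Pull out 2^2: since 5 ≡ 5 (mod 8), (2/5) = -1, so (2/5)^2 = +1.
Reached (1/5) = 1. Collecting the sign flips along the way, the symbol is +1.

1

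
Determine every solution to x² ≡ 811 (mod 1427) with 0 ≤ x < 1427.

Since 1427 ≡ 3 (mod 4), a square root of 811 is 811^((1427+1)/4) = 811^357 mod 1427.
Repeated squaring: 811^2≡1301, 811^4≡179, 811^8≡647, 811^16≡498, 811^32≡1133, 811^64≡816, 811^128≡874, 811^256≡431 (mod 1427).
811^357 = 811^(256+64+32+4+1) ≡ 635 (mod 1427).
Check: 635² = 403225 ≡ 811 (mod 1427). The two roots are 635 and 792.

635, 792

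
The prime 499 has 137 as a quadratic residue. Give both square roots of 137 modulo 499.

246, 253

Since 499 ≡ 3 (mod 4), a square root of 137 is 137^((499+1)/4) = 137^125 mod 499.
Repeated squaring: 137^2≡306, 137^4≡323, 137^8≡38, 137^16≡446, 137^32≡314, 137^64≡293 (mod 499).
137^125 = 137^(64+32+16+8+4+1) ≡ 253 (mod 499).
Check: 253² = 64009 ≡ 137 (mod 499). The two roots are 246 and 253.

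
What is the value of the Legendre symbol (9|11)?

Reciprocity: 9 ≡ 1 and 11 ≡ 3 (mod 4), so (9/11) = +(11/9).
Reduce top mod 9: now compute (2/9).
Pull out 2: since 9 ≡ 1 (mod 8), (2/9) = +1.
Reached (1/9) = 1. Collecting the sign flips along the way, the symbol is +1.

1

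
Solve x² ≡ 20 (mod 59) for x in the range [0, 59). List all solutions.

Since 59 ≡ 3 (mod 4), a square root of 20 is 20^((59+1)/4) = 20^15 mod 59.
Repeated squaring: 20^2≡46, 20^4≡51, 20^8≡5 (mod 59).
20^15 = 20^(8+4+2+1) ≡ 16 (mod 59).
Check: 16² = 256 ≡ 20 (mod 59). The two roots are 16 and 43.

16, 43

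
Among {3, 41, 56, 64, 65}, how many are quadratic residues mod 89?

(3/89) = -1 → non-residue.
(41/89) = -1 → non-residue.
(56/89) = -1 → non-residue.
(64/89) = +1 → QR.
(65/89) = -1 → non-residue.
Total quadratic residues among the 5: 1.

1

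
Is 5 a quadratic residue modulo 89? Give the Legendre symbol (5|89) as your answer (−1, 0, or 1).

Reciprocity: 5 ≡ 1 and 89 ≡ 1 (mod 4), so (5/89) = +(89/5).
Reduce top mod 5: now compute (4/5).
Pull out 2^2: since 5 ≡ 5 (mod 8), (2/5) = -1, so (2/5)^2 = +1.
Reached (1/5) = 1. Collecting the sign flips along the way, the symbol is +1.

1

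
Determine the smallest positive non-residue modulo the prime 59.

2

(2/59) = −1, so 2 is the smallest positive non-residue mod 59.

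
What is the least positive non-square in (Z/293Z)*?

(2/293) = −1, so 2 is the smallest positive non-residue mod 293.

2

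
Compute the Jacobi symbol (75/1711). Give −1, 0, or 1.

Reciprocity: 75 ≡ 3 and 1711 ≡ 3 (mod 4), so (75/1711) = −(1711/75).
Reduce top mod 75: now compute (61/75).
Reciprocity: 61 ≡ 1 and 75 ≡ 3 (mod 4), so (61/75) = +(75/61).
Reduce top mod 61: now compute (14/61).
Pull out 2: since 61 ≡ 5 (mod 8), (2/61) = -1.
Reciprocity: 7 ≡ 3 and 61 ≡ 1 (mod 4), so (7/61) = +(61/7).
Reduce top mod 7: now compute (5/7).
Reciprocity: 5 ≡ 1 and 7 ≡ 3 (mod 4), so (5/7) = +(7/5).
Reduce top mod 5: now compute (2/5).
Pull out 2: since 5 ≡ 5 (mod 8), (2/5) = -1.
Reached (1/5) = 1. Collecting the sign flips along the way, the symbol is -1.

-1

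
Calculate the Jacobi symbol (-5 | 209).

First reduce: -5 ≡ 204 (mod 209).
Pull out 2^2: since 209 ≡ 1 (mod 8), (2/209) = +1, so (2/209)^2 = +1.
Reciprocity: 51 ≡ 3 and 209 ≡ 1 (mod 4), so (51/209) = +(209/51).
Reduce top mod 51: now compute (5/51).
Reciprocity: 5 ≡ 1 and 51 ≡ 3 (mod 4), so (5/51) = +(51/5).
Reduce top mod 5: now compute (1/5).
Reached (1/5) = 1. Collecting the sign flips along the way, the symbol is +1.

1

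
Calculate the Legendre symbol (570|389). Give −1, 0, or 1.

Euler's criterion: (570/389) ≡ 181^194 (mod 389).
181^2 ≡ 85 (mod 389)
181^4 ≡ 223 (mod 389)
181^8 ≡ 326 (mod 389)
181^16 ≡ 79 (mod 389)
181^32 ≡ 17 (mod 389)
181^64 ≡ 289 (mod 389)
181^128 ≡ 275 (mod 389)
181^194 = 181^(128+64+2) ≡ 1 (mod 389).
Result is 1, so (570/389) = 1.

1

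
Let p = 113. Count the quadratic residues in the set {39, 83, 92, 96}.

1

(39/113) = -1 → non-residue.
(83/113) = +1 → QR.
(92/113) = -1 → non-residue.
(96/113) = -1 → non-residue.
Total quadratic residues among the 4: 1.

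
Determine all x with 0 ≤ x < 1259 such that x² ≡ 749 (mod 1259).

527, 732

Since 1259 ≡ 3 (mod 4), a square root of 749 is 749^((1259+1)/4) = 749^315 mod 1259.
Repeated squaring: 749^2≡746, 749^4≡38, 749^8≡185, 749^16≡232, 749^32≡946, 749^64≡1026, 749^128≡152, 749^256≡442 (mod 1259).
749^315 = 749^(256+32+16+8+2+1) ≡ 732 (mod 1259).
Check: 732² = 535824 ≡ 749 (mod 1259). The two roots are 527 and 732.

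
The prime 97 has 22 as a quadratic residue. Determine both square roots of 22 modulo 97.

97 ≡ 1 (mod 4), so we find a root by search.
Trying successive values, 33² = 1089 ≡ 22 (mod 97). The other root is 97 − 33 = 64.

33, 64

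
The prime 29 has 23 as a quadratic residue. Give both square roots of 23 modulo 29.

29 ≡ 1 (mod 4), so we find a root by search.
Trying successive values, 9² = 81 ≡ 23 (mod 29). The other root is 29 − 9 = 20.

9, 20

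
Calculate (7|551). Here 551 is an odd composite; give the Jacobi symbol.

Reciprocity: 7 ≡ 3 and 551 ≡ 3 (mod 4), so (7/551) = −(551/7).
Reduce top mod 7: now compute (5/7).
Reciprocity: 5 ≡ 1 and 7 ≡ 3 (mod 4), so (5/7) = +(7/5).
Reduce top mod 5: now compute (2/5).
Pull out 2: since 5 ≡ 5 (mod 8), (2/5) = -1.
Reached (1/5) = 1. Collecting the sign flips along the way, the symbol is +1.

1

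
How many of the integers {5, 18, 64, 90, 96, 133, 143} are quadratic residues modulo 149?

5

(5/149) = +1 → QR.
(18/149) = -1 → non-residue.
(64/149) = +1 → QR.
(90/149) = -1 → non-residue.
(96/149) = +1 → QR.
(133/149) = +1 → QR.
(143/149) = +1 → QR.
Total quadratic residues among the 7: 5.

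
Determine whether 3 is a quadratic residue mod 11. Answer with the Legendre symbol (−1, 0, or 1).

1

Reciprocity: 3 ≡ 3 and 11 ≡ 3 (mod 4), so (3/11) = −(11/3).
Reduce top mod 3: now compute (2/3).
Pull out 2: since 3 ≡ 3 (mod 8), (2/3) = -1.
Reached (1/3) = 1. Collecting the sign flips along the way, the symbol is +1.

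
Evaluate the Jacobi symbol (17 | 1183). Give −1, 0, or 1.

Reciprocity: 17 ≡ 1 and 1183 ≡ 3 (mod 4), so (17/1183) = +(1183/17).
Reduce top mod 17: now compute (10/17).
Pull out 2: since 17 ≡ 1 (mod 8), (2/17) = +1.
Reciprocity: 5 ≡ 1 and 17 ≡ 1 (mod 4), so (5/17) = +(17/5).
Reduce top mod 5: now compute (2/5).
Pull out 2: since 5 ≡ 5 (mod 8), (2/5) = -1.
Reached (1/5) = 1. Collecting the sign flips along the way, the symbol is -1.

-1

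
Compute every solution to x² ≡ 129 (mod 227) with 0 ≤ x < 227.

Since 227 ≡ 3 (mod 4), a square root of 129 is 129^((227+1)/4) = 129^57 mod 227.
Repeated squaring: 129^2≡70, 129^4≡133, 129^8≡210, 129^16≡62, 129^32≡212 (mod 227).
129^57 = 129^(32+16+8+1) ≡ 122 (mod 227).
Check: 122² = 14884 ≡ 129 (mod 227). The two roots are 105 and 122.

105, 122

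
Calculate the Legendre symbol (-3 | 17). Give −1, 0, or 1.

First reduce: -3 ≡ 14 (mod 17).
Pull out 2: since 17 ≡ 1 (mod 8), (2/17) = +1.
Reciprocity: 7 ≡ 3 and 17 ≡ 1 (mod 4), so (7/17) = +(17/7).
Reduce top mod 7: now compute (3/7).
Reciprocity: 3 ≡ 3 and 7 ≡ 3 (mod 4), so (3/7) = −(7/3).
Reduce top mod 3: now compute (1/3).
Reached (1/3) = 1. Collecting the sign flips along the way, the symbol is -1.

-1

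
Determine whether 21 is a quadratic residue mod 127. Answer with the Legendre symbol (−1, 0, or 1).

1

Euler's criterion: (21/127) ≡ 21^63 (mod 127).
21^2 ≡ 60 (mod 127)
21^4 ≡ 44 (mod 127)
21^8 ≡ 31 (mod 127)
21^16 ≡ 72 (mod 127)
21^32 ≡ 104 (mod 127)
21^63 = 21^(32+16+8+4+2+1) ≡ 1 (mod 127).
Result is 1, so (21/127) = 1.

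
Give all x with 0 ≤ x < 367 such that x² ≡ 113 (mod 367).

Since 367 ≡ 3 (mod 4), a square root of 113 is 113^((367+1)/4) = 113^92 mod 367.
Repeated squaring: 113^2≡291, 113^4≡271, 113^8≡41, 113^16≡213, 113^32≡228, 113^64≡237 (mod 367).
113^92 = 113^(64+16+8+4) ≡ 217 (mod 367).
Check: 217² = 47089 ≡ 113 (mod 367). The two roots are 150 and 217.

150, 217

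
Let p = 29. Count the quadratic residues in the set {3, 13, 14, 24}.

2

(3/29) = -1 → non-residue.
(13/29) = +1 → QR.
(14/29) = -1 → non-residue.
(24/29) = +1 → QR.
Total quadratic residues among the 4: 2.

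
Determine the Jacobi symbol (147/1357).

Reciprocity: 147 ≡ 3 and 1357 ≡ 1 (mod 4), so (147/1357) = +(1357/147).
Reduce top mod 147: now compute (34/147).
Pull out 2: since 147 ≡ 3 (mod 8), (2/147) = -1.
Reciprocity: 17 ≡ 1 and 147 ≡ 3 (mod 4), so (17/147) = +(147/17).
Reduce top mod 17: now compute (11/17).
Reciprocity: 11 ≡ 3 and 17 ≡ 1 (mod 4), so (11/17) = +(17/11).
Reduce top mod 11: now compute (6/11).
Pull out 2: since 11 ≡ 3 (mod 8), (2/11) = -1.
Reciprocity: 3 ≡ 3 and 11 ≡ 3 (mod 4), so (3/11) = −(11/3).
Reduce top mod 3: now compute (2/3).
Pull out 2: since 3 ≡ 3 (mod 8), (2/3) = -1.
Reached (1/3) = 1. Collecting the sign flips along the way, the symbol is +1.

1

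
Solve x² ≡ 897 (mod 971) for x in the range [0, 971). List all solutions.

Since 971 ≡ 3 (mod 4), a square root of 897 is 897^((971+1)/4) = 897^243 mod 971.
Repeated squaring: 897^2≡621, 897^4≡154, 897^8≡412, 897^16≡790, 897^32≡718, 897^64≡894, 897^128≡103 (mod 971).
897^243 = 897^(128+64+32+16+2+1) ≡ 405 (mod 971).
Check: 405² = 164025 ≡ 897 (mod 971). The two roots are 405 and 566.

405, 566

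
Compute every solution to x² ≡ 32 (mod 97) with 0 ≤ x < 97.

41, 56

97 ≡ 1 (mod 4), so we find a root by search.
Trying successive values, 41² = 1681 ≡ 32 (mod 97). The other root is 97 − 41 = 56.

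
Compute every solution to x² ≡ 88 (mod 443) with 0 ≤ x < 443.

201, 242

Since 443 ≡ 3 (mod 4), a square root of 88 is 88^((443+1)/4) = 88^111 mod 443.
Repeated squaring: 88^2≡213, 88^4≡183, 88^8≡264, 88^16≡145, 88^32≡204, 88^64≡417 (mod 443).
88^111 = 88^(64+32+8+4+2+1) ≡ 201 (mod 443).
Check: 201² = 40401 ≡ 88 (mod 443). The two roots are 201 and 242.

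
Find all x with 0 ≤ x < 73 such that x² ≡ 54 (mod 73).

73 ≡ 1 (mod 4), so we find a root by search.
Trying successive values, 28² = 784 ≡ 54 (mod 73). The other root is 73 − 28 = 45.

28, 45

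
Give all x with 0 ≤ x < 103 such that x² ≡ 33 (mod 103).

Since 103 ≡ 3 (mod 4), a square root of 33 is 33^((103+1)/4) = 33^26 mod 103.
Repeated squaring: 33^2≡59, 33^4≡82, 33^8≡29, 33^16≡17 (mod 103).
33^26 = 33^(16+8+2) ≡ 41 (mod 103).
Check: 41² = 1681 ≡ 33 (mod 103). The two roots are 41 and 62.

41, 62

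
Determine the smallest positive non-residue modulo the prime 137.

(2/137) = +1, so 2 is a residue.
(3/137) = −1, so 3 is the smallest positive non-residue mod 137.

3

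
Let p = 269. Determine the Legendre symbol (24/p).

Euler's criterion: (24/269) ≡ 24^134 (mod 269).
24^2 ≡ 38 (mod 269)
24^4 ≡ 99 (mod 269)
24^8 ≡ 117 (mod 269)
24^16 ≡ 239 (mod 269)
24^32 ≡ 93 (mod 269)
24^64 ≡ 41 (mod 269)
24^128 ≡ 67 (mod 269)
24^134 = 24^(128+4+2) ≡ 1 (mod 269).
Result is 1, so (24/269) = 1.

1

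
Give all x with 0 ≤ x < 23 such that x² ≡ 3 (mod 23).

Since 23 ≡ 3 (mod 4), a square root of 3 is 3^((23+1)/4) = 3^6 mod 23.
Repeated squaring: 3^2≡9, 3^4≡12 (mod 23).
3^6 = 3^(4+2) ≡ 16 (mod 23).
Check: 16² = 256 ≡ 3 (mod 23). The two roots are 7 and 16.

7, 16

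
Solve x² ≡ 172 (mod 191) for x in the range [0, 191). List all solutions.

Since 191 ≡ 3 (mod 4), a square root of 172 is 172^((191+1)/4) = 172^48 mod 191.
Repeated squaring: 172^2≡170, 172^4≡59, 172^8≡43, 172^16≡130, 172^32≡92 (mod 191).
172^48 = 172^(32+16) ≡ 118 (mod 191).
Check: 118² = 13924 ≡ 172 (mod 191). The two roots are 73 and 118.

73, 118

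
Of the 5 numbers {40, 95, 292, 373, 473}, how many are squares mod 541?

(40/541) = -1 → non-residue.
(95/541) = +1 → QR.
(292/541) = -1 → non-residue.
(373/541) = -1 → non-residue.
(473/541) = -1 → non-residue.
Total quadratic residues among the 5: 1.

1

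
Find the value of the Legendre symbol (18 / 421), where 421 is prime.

Euler's criterion: (18/421) ≡ 18^210 (mod 421).
18^2 ≡ 324 (mod 421)
18^4 ≡ 147 (mod 421)
18^8 ≡ 138 (mod 421)
18^16 ≡ 99 (mod 421)
18^32 ≡ 118 (mod 421)
18^64 ≡ 31 (mod 421)
18^128 ≡ 119 (mod 421)
18^210 = 18^(128+64+16+2) ≡ 420 (mod 421).
Result is 420 ≡ −1, so (18/421) = −1.

-1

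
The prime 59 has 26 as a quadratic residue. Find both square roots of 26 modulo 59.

12, 47

Since 59 ≡ 3 (mod 4), a square root of 26 is 26^((59+1)/4) = 26^15 mod 59.
Repeated squaring: 26^2≡27, 26^4≡21, 26^8≡28 (mod 59).
26^15 = 26^(8+4+2+1) ≡ 12 (mod 59).
Check: 12² = 144 ≡ 26 (mod 59). The two roots are 12 and 47.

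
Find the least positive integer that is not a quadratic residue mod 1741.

2

(2/1741) = −1, so 2 is the smallest positive non-residue mod 1741.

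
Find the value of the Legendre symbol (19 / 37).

-1

Reciprocity: 19 ≡ 3 and 37 ≡ 1 (mod 4), so (19/37) = +(37/19).
Reduce top mod 19: now compute (18/19).
Pull out 2: since 19 ≡ 3 (mod 8), (2/19) = -1.
Reciprocity: 9 ≡ 1 and 19 ≡ 3 (mod 4), so (9/19) = +(19/9).
Reduce top mod 9: now compute (1/9).
Reached (1/9) = 1. Collecting the sign flips along the way, the symbol is -1.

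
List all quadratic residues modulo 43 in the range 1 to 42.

1,4,6,9,10,11,13,14,15,16,17,21,23,24,25,31,35,36,38,40,41

Square k = 1,…,21 (k and 43−k give the same square):
1²=1, 2²=4, 3²=9, 4²=16, 5²=25, 6²=36, 7²≡6, 8²≡21, 9²≡38, 10²≡14, 11²≡35, 12²≡15, 13²≡40, 14²≡24, 15²≡10, 16²≡41, 17²≡31, 18²≡23, 19²≡17, 20²≡13, 21²≡11 (mod 43).
So the quadratic residues mod 43 are {1, 4, 6, 9, 10, 11, 13, 14, 15, 16, 17, 21, 23, 24, 25, 31, 35, 36, 38, 40, 41}.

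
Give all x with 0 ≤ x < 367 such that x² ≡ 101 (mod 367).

44, 323

Since 367 ≡ 3 (mod 4), a square root of 101 is 101^((367+1)/4) = 101^92 mod 367.
Repeated squaring: 101^2≡292, 101^4≡120, 101^8≡87, 101^16≡229, 101^32≡327, 101^64≡132 (mod 367).
101^92 = 101^(64+16+8+4) ≡ 323 (mod 367).
Check: 323² = 104329 ≡ 101 (mod 367). The two roots are 44 and 323.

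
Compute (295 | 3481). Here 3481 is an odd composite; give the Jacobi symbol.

0

Reciprocity: 295 ≡ 3 and 3481 ≡ 1 (mod 4), so (295/3481) = +(3481/295).
Reduce top mod 295: now compute (236/295).
Pull out 2^2: since 295 ≡ 7 (mod 8), (2/295) = +1, so (2/295)^2 = +1.
Reciprocity: 59 ≡ 3 and 295 ≡ 3 (mod 4), so (59/295) = −(295/59).
Reduce top mod 59: now compute (0/59).
Top reduces to 0: gcd > 1, so the symbol is 0.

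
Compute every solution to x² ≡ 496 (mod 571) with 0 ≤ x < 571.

47, 524

Since 571 ≡ 3 (mod 4), a square root of 496 is 496^((571+1)/4) = 496^143 mod 571.
Repeated squaring: 496^2≡486, 496^4≡373, 496^8≡376, 496^16≡339, 496^32≡150, 496^64≡231, 496^128≡258 (mod 571).
496^143 = 496^(128+8+4+2+1) ≡ 524 (mod 571).
Check: 524² = 274576 ≡ 496 (mod 571). The two roots are 47 and 524.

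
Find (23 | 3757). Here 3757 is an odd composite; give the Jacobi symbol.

1

Reciprocity: 23 ≡ 3 and 3757 ≡ 1 (mod 4), so (23/3757) = +(3757/23).
Reduce top mod 23: now compute (8/23).
Pull out 2^3: since 23 ≡ 7 (mod 8), (2/23) = +1, so (2/23)^3 = +1.
Reached (1/23) = 1. Collecting the sign flips along the way, the symbol is +1.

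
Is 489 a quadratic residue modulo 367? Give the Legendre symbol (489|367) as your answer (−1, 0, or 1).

First reduce: 489 ≡ 122 (mod 367).
Pull out 2: since 367 ≡ 7 (mod 8), (2/367) = +1.
Reciprocity: 61 ≡ 1 and 367 ≡ 3 (mod 4), so (61/367) = +(367/61).
Reduce top mod 61: now compute (1/61).
Reached (1/61) = 1. Collecting the sign flips along the way, the symbol is +1.

1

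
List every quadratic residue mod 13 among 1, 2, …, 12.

1 3 4 9 10 12

Square k = 1,…,6 (k and 13−k give the same square):
1²=1, 2²=4, 3²=9, 4²≡3, 5²≡12, 6²≡10 (mod 13).
So the quadratic residues mod 13 are {1, 3, 4, 9, 10, 12}.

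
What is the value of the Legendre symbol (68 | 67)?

1

First reduce: 68 ≡ 1 (mod 67).
Reached (1/67) = 1. Collecting the sign flips along the way, the symbol is +1.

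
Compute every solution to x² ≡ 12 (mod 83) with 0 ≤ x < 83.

26, 57

Since 83 ≡ 3 (mod 4), a square root of 12 is 12^((83+1)/4) = 12^21 mod 83.
Repeated squaring: 12^2≡61, 12^4≡69, 12^8≡30, 12^16≡70 (mod 83).
12^21 = 12^(16+4+1) ≡ 26 (mod 83).
Check: 26² = 676 ≡ 12 (mod 83). The two roots are 26 and 57.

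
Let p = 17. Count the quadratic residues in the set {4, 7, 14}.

(4/17) = +1 → QR.
(7/17) = -1 → non-residue.
(14/17) = -1 → non-residue.
Total quadratic residues among the 3: 1.

1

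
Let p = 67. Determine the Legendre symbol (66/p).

-1

Pull out 2: since 67 ≡ 3 (mod 8), (2/67) = -1.
Reciprocity: 33 ≡ 1 and 67 ≡ 3 (mod 4), so (33/67) = +(67/33).
Reduce top mod 33: now compute (1/33).
Reached (1/33) = 1. Collecting the sign flips along the way, the symbol is -1.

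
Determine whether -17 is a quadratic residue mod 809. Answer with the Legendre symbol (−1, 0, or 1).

-1

First reduce: -17 ≡ 792 (mod 809).
Pull out 2^3: since 809 ≡ 1 (mod 8), (2/809) = +1, so (2/809)^3 = +1.
Reciprocity: 99 ≡ 3 and 809 ≡ 1 (mod 4), so (99/809) = +(809/99).
Reduce top mod 99: now compute (17/99).
Reciprocity: 17 ≡ 1 and 99 ≡ 3 (mod 4), so (17/99) = +(99/17).
Reduce top mod 17: now compute (14/17).
Pull out 2: since 17 ≡ 1 (mod 8), (2/17) = +1.
Reciprocity: 7 ≡ 3 and 17 ≡ 1 (mod 4), so (7/17) = +(17/7).
Reduce top mod 7: now compute (3/7).
Reciprocity: 3 ≡ 3 and 7 ≡ 3 (mod 4), so (3/7) = −(7/3).
Reduce top mod 3: now compute (1/3).
Reached (1/3) = 1. Collecting the sign flips along the way, the symbol is -1.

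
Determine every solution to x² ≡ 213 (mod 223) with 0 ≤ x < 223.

92, 131

Since 223 ≡ 3 (mod 4), a square root of 213 is 213^((223+1)/4) = 213^56 mod 223.
Repeated squaring: 213^2≡100, 213^4≡188, 213^8≡110, 213^16≡58, 213^32≡19 (mod 223).
213^56 = 213^(32+16+8) ≡ 131 (mod 223).
Check: 131² = 17161 ≡ 213 (mod 223). The two roots are 92 and 131.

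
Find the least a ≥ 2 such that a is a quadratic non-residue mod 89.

3

(2/89) = +1, so 2 is a residue.
(3/89) = −1, so 3 is the smallest positive non-residue mod 89.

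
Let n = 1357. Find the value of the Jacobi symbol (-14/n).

First reduce: -14 ≡ 1343 (mod 1357).
Reciprocity: 1343 ≡ 3 and 1357 ≡ 1 (mod 4), so (1343/1357) = +(1357/1343).
Reduce top mod 1343: now compute (14/1343).
Pull out 2: since 1343 ≡ 7 (mod 8), (2/1343) = +1.
Reciprocity: 7 ≡ 3 and 1343 ≡ 3 (mod 4), so (7/1343) = −(1343/7).
Reduce top mod 7: now compute (6/7).
Pull out 2: since 7 ≡ 7 (mod 8), (2/7) = +1.
Reciprocity: 3 ≡ 3 and 7 ≡ 3 (mod 4), so (3/7) = −(7/3).
Reduce top mod 3: now compute (1/3).
Reached (1/3) = 1. Collecting the sign flips along the way, the symbol is +1.

1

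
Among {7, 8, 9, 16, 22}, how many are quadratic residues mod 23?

3

(7/23) = -1 → non-residue.
(8/23) = +1 → QR.
(9/23) = +1 → QR.
(16/23) = +1 → QR.
(22/23) = -1 → non-residue.
Total quadratic residues among the 5: 3.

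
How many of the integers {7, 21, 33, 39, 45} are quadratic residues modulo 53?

(7/53) = +1 → QR.
(21/53) = -1 → non-residue.
(33/53) = -1 → non-residue.
(39/53) = -1 → non-residue.
(45/53) = -1 → non-residue.
Total quadratic residues among the 5: 1.

1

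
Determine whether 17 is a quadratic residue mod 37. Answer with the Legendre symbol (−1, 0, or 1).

-1

Euler's criterion: (17/37) ≡ 17^18 (mod 37).
17^2 ≡ 30 (mod 37)
17^4 ≡ 12 (mod 37)
17^8 ≡ 33 (mod 37)
17^16 ≡ 16 (mod 37)
17^18 = 17^(16+2) ≡ 36 (mod 37).
Result is 36 ≡ −1, so (17/37) = −1.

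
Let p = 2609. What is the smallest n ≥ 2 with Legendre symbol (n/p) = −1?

3

(2/2609) = +1, so 2 is a residue.
(3/2609) = −1, so 3 is the smallest positive non-residue mod 2609.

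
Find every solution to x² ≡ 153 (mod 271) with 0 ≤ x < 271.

67, 204

Since 271 ≡ 3 (mod 4), a square root of 153 is 153^((271+1)/4) = 153^68 mod 271.
Repeated squaring: 153^2≡103, 153^4≡40, 153^8≡245, 153^16≡134, 153^32≡70, 153^64≡22 (mod 271).
153^68 = 153^(64+4) ≡ 67 (mod 271).
Check: 67² = 4489 ≡ 153 (mod 271). The two roots are 67 and 204.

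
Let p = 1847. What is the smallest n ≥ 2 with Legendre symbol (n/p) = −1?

(2/1847) = +1, so 2 is a residue.
(3/1847) = +1, so 3 is a residue.
(4/1847) = +1, so 4 is a residue.
(5/1847) = −1, so 5 is the smallest positive non-residue mod 1847.

5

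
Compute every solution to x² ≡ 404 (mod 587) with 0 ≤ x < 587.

Since 587 ≡ 3 (mod 4), a square root of 404 is 404^((587+1)/4) = 404^147 mod 587.
Repeated squaring: 404^2≡30, 404^4≡313, 404^8≡527, 404^16≡78, 404^32≡214, 404^64≡10, 404^128≡100 (mod 587).
404^147 = 404^(128+16+2+1) ≡ 237 (mod 587).
Check: 237² = 56169 ≡ 404 (mod 587). The two roots are 237 and 350.

237, 350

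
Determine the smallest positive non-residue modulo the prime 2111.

(2/2111) = +1, so 2 is a residue.
(3/2111) = +1, so 3 is a residue.
(4/2111) = +1, so 4 is a residue.
(5/2111) = +1, so 5 is a residue.
(6/2111) = +1, so 6 is a residue.
(7/2111) = −1, so 7 is the smallest positive non-residue mod 2111.

7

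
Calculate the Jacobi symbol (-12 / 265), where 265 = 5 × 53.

First reduce: -12 ≡ 253 (mod 265).
Reciprocity: 253 ≡ 1 and 265 ≡ 1 (mod 4), so (253/265) = +(265/253).
Reduce top mod 253: now compute (12/253).
Pull out 2^2: since 253 ≡ 5 (mod 8), (2/253) = -1, so (2/253)^2 = +1.
Reciprocity: 3 ≡ 3 and 253 ≡ 1 (mod 4), so (3/253) = +(253/3).
Reduce top mod 3: now compute (1/3).
Reached (1/3) = 1. Collecting the sign flips along the way, the symbol is +1.

1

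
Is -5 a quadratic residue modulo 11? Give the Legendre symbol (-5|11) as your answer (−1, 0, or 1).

Euler's criterion: (-5/11) ≡ 6^5 (mod 11).
6^2 ≡ 3 (mod 11)
6^4 ≡ 9 (mod 11)
6^5 = 6^(4+1) ≡ 10 (mod 11).
Result is 10 ≡ −1, so (-5/11) = −1.

-1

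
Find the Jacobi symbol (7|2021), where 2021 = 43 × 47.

Reciprocity: 7 ≡ 3 and 2021 ≡ 1 (mod 4), so (7/2021) = +(2021/7).
Reduce top mod 7: now compute (5/7).
Reciprocity: 5 ≡ 1 and 7 ≡ 3 (mod 4), so (5/7) = +(7/5).
Reduce top mod 5: now compute (2/5).
Pull out 2: since 5 ≡ 5 (mod 8), (2/5) = -1.
Reached (1/5) = 1. Collecting the sign flips along the way, the symbol is -1.

-1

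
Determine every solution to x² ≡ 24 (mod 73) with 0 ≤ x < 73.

73 ≡ 1 (mod 4), so we find a root by search.
Trying successive values, 30² = 900 ≡ 24 (mod 73). The other root is 73 − 30 = 43.

30, 43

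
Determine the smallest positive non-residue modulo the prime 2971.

2

(2/2971) = −1, so 2 is the smallest positive non-residue mod 2971.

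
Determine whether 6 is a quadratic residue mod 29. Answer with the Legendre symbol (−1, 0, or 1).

1

Euler's criterion: (6/29) ≡ 6^14 (mod 29).
6^2 ≡ 7 (mod 29)
6^4 ≡ 20 (mod 29)
6^8 ≡ 23 (mod 29)
6^14 = 6^(8+4+2) ≡ 1 (mod 29).
Result is 1, so (6/29) = 1.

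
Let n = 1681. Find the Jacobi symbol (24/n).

Pull out 2^3: since 1681 ≡ 1 (mod 8), (2/1681) = +1, so (2/1681)^3 = +1.
Reciprocity: 3 ≡ 3 and 1681 ≡ 1 (mod 4), so (3/1681) = +(1681/3).
Reduce top mod 3: now compute (1/3).
Reached (1/3) = 1. Collecting the sign flips along the way, the symbol is +1.

1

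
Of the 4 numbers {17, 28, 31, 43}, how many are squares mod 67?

1

(17/67) = +1 → QR.
(28/67) = -1 → non-residue.
(31/67) = -1 → non-residue.
(43/67) = -1 → non-residue.
Total quadratic residues among the 4: 1.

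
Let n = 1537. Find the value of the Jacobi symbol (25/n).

Reciprocity: 25 ≡ 1 and 1537 ≡ 1 (mod 4), so (25/1537) = +(1537/25).
Reduce top mod 25: now compute (12/25).
Pull out 2^2: since 25 ≡ 1 (mod 8), (2/25) = +1, so (2/25)^2 = +1.
Reciprocity: 3 ≡ 3 and 25 ≡ 1 (mod 4), so (3/25) = +(25/3).
Reduce top mod 3: now compute (1/3).
Reached (1/3) = 1. Collecting the sign flips along the way, the symbol is +1.

1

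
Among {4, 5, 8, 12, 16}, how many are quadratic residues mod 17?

(4/17) = +1 → QR.
(5/17) = -1 → non-residue.
(8/17) = +1 → QR.
(12/17) = -1 → non-residue.
(16/17) = +1 → QR.
Total quadratic residues among the 5: 3.

3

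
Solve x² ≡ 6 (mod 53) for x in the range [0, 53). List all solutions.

53 ≡ 1 (mod 4), so we find a root by search.
Trying successive values, 18² = 324 ≡ 6 (mod 53). The other root is 53 − 18 = 35.

18, 35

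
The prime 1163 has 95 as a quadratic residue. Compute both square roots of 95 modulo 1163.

Since 1163 ≡ 3 (mod 4), a square root of 95 is 95^((1163+1)/4) = 95^291 mod 1163.
Repeated squaring: 95^2≡884, 95^4≡1083, 95^8≡585, 95^16≡303, 95^32≡1095, 95^64≡1135, 95^128≡784, 95^256≡592 (mod 1163).
95^291 = 95^(256+32+2+1) ≡ 234 (mod 1163).
Check: 234² = 54756 ≡ 95 (mod 1163). The two roots are 234 and 929.

234, 929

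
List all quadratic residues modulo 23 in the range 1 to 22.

Square k = 1,…,11 (k and 23−k give the same square):
1²=1, 2²=4, 3²=9, 4²=16, 5²≡2, 6²≡13, 7²≡3, 8²≡18, 9²≡12, 10²≡8, 11²≡6 (mod 23).
So the quadratic residues mod 23 are {1, 2, 3, 4, 6, 8, 9, 12, 13, 16, 18}.

1,2,3,4,6,8,9,12,13,16,18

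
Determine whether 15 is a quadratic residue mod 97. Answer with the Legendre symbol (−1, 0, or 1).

Euler's criterion: (15/97) ≡ 15^48 (mod 97).
15^2 ≡ 31 (mod 97)
15^4 ≡ 88 (mod 97)
15^8 ≡ 81 (mod 97)
15^16 ≡ 62 (mod 97)
15^32 ≡ 61 (mod 97)
15^48 = 15^(32+16) ≡ 96 (mod 97).
Result is 96 ≡ −1, so (15/97) = −1.

-1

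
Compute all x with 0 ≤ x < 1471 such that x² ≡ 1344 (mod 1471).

Since 1471 ≡ 3 (mod 4), a square root of 1344 is 1344^((1471+1)/4) = 1344^368 mod 1471.
Repeated squaring: 1344^2≡1419, 1344^4≡1233, 1344^8≡746, 1344^16≡478, 1344^32≡479, 1344^64≡1436, 1344^128≡1225, 1344^256≡205 (mod 1471).
1344^368 = 1344^(256+64+32+16) ≡ 153 (mod 1471).
Check: 153² = 23409 ≡ 1344 (mod 1471). The two roots are 153 and 1318.

153, 1318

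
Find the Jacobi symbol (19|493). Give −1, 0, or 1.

-1

Reciprocity: 19 ≡ 3 and 493 ≡ 1 (mod 4), so (19/493) = +(493/19).
Reduce top mod 19: now compute (18/19).
Pull out 2: since 19 ≡ 3 (mod 8), (2/19) = -1.
Reciprocity: 9 ≡ 1 and 19 ≡ 3 (mod 4), so (9/19) = +(19/9).
Reduce top mod 9: now compute (1/9).
Reached (1/9) = 1. Collecting the sign flips along the way, the symbol is -1.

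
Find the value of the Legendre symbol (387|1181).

Reciprocity: 387 ≡ 3 and 1181 ≡ 1 (mod 4), so (387/1181) = +(1181/387).
Reduce top mod 387: now compute (20/387).
Pull out 2^2: since 387 ≡ 3 (mod 8), (2/387) = -1, so (2/387)^2 = +1.
Reciprocity: 5 ≡ 1 and 387 ≡ 3 (mod 4), so (5/387) = +(387/5).
Reduce top mod 5: now compute (2/5).
Pull out 2: since 5 ≡ 5 (mod 8), (2/5) = -1.
Reached (1/5) = 1. Collecting the sign flips along the way, the symbol is -1.

-1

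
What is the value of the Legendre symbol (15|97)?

-1

Euler's criterion: (15/97) ≡ 15^48 (mod 97).
15^2 ≡ 31 (mod 97)
15^4 ≡ 88 (mod 97)
15^8 ≡ 81 (mod 97)
15^16 ≡ 62 (mod 97)
15^32 ≡ 61 (mod 97)
15^48 = 15^(32+16) ≡ 96 (mod 97).
Result is 96 ≡ −1, so (15/97) = −1.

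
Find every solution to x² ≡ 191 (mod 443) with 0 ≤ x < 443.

118, 325

Since 443 ≡ 3 (mod 4), a square root of 191 is 191^((443+1)/4) = 191^111 mod 443.
Repeated squaring: 191^2≡155, 191^4≡103, 191^8≡420, 191^16≡86, 191^32≡308, 191^64≡62 (mod 443).
191^111 = 191^(64+32+8+4+2+1) ≡ 325 (mod 443).
Check: 325² = 105625 ≡ 191 (mod 443). The two roots are 118 and 325.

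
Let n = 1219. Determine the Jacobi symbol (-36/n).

First reduce: -36 ≡ 1183 (mod 1219).
Reciprocity: 1183 ≡ 3 and 1219 ≡ 3 (mod 4), so (1183/1219) = −(1219/1183).
Reduce top mod 1183: now compute (36/1183).
Pull out 2^2: since 1183 ≡ 7 (mod 8), (2/1183) = +1, so (2/1183)^2 = +1.
Reciprocity: 9 ≡ 1 and 1183 ≡ 3 (mod 4), so (9/1183) = +(1183/9).
Reduce top mod 9: now compute (4/9).
Pull out 2^2: since 9 ≡ 1 (mod 8), (2/9) = +1, so (2/9)^2 = +1.
Reached (1/9) = 1. Collecting the sign flips along the way, the symbol is -1.

-1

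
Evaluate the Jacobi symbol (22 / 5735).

-1

Pull out 2: since 5735 ≡ 7 (mod 8), (2/5735) = +1.
Reciprocity: 11 ≡ 3 and 5735 ≡ 3 (mod 4), so (11/5735) = −(5735/11).
Reduce top mod 11: now compute (4/11).
Pull out 2^2: since 11 ≡ 3 (mod 8), (2/11) = -1, so (2/11)^2 = +1.
Reached (1/11) = 1. Collecting the sign flips along the way, the symbol is -1.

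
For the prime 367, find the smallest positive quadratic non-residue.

(2/367) = +1, so 2 is a residue.
(3/367) = −1, so 3 is the smallest positive non-residue mod 367.

3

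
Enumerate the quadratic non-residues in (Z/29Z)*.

Square k = 1,…,14 (k and 29−k give the same square):
1²=1, 2²=4, 3²=9, 4²=16, 5²=25, 6²≡7, 7²≡20, 8²≡6, 9²≡23, 10²≡13, 11²≡5, 12²≡28, 13²≡24, 14²≡22 (mod 29).
The residues are {1, 4, 5, 6, 7, 9, 13, 16, 20, 22, 23, 24, 25, 28}; the non-residues are the remaining 14 nonzero classes.

2,3,8,10,11,12,14,15,17,18,19,21,26,27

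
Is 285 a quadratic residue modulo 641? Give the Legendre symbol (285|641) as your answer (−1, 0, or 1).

Reciprocity: 285 ≡ 1 and 641 ≡ 1 (mod 4), so (285/641) = +(641/285).
Reduce top mod 285: now compute (71/285).
Reciprocity: 71 ≡ 3 and 285 ≡ 1 (mod 4), so (71/285) = +(285/71).
Reduce top mod 71: now compute (1/71).
Reached (1/71) = 1. Collecting the sign flips along the way, the symbol is +1.

1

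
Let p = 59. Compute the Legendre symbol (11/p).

Euler's criterion: (11/59) ≡ 11^29 (mod 59).
11^2 ≡ 3 (mod 59)
11^4 ≡ 9 (mod 59)
11^8 ≡ 22 (mod 59)
11^16 ≡ 12 (mod 59)
11^29 = 11^(16+8+4+1) ≡ 58 (mod 59).
Result is 58 ≡ −1, so (11/59) = −1.

-1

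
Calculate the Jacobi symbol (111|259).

Reciprocity: 111 ≡ 3 and 259 ≡ 3 (mod 4), so (111/259) = −(259/111).
Reduce top mod 111: now compute (37/111).
Reciprocity: 37 ≡ 1 and 111 ≡ 3 (mod 4), so (37/111) = +(111/37).
Reduce top mod 37: now compute (0/37).
Top reduces to 0: gcd > 1, so the symbol is 0.

0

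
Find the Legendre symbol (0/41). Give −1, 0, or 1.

Top reduces to 0: gcd > 1, so the symbol is 0.

0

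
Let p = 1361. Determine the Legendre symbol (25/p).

1

Reciprocity: 25 ≡ 1 and 1361 ≡ 1 (mod 4), so (25/1361) = +(1361/25).
Reduce top mod 25: now compute (11/25).
Reciprocity: 11 ≡ 3 and 25 ≡ 1 (mod 4), so (11/25) = +(25/11).
Reduce top mod 11: now compute (3/11).
Reciprocity: 3 ≡ 3 and 11 ≡ 3 (mod 4), so (3/11) = −(11/3).
Reduce top mod 3: now compute (2/3).
Pull out 2: since 3 ≡ 3 (mod 8), (2/3) = -1.
Reached (1/3) = 1. Collecting the sign flips along the way, the symbol is +1.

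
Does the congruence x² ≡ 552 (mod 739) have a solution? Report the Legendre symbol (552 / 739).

Pull out 2^3: since 739 ≡ 3 (mod 8), (2/739) = -1, so (2/739)^3 = -1.
Reciprocity: 69 ≡ 1 and 739 ≡ 3 (mod 4), so (69/739) = +(739/69).
Reduce top mod 69: now compute (49/69).
Reciprocity: 49 ≡ 1 and 69 ≡ 1 (mod 4), so (49/69) = +(69/49).
Reduce top mod 49: now compute (20/49).
Pull out 2^2: since 49 ≡ 1 (mod 8), (2/49) = +1, so (2/49)^2 = +1.
Reciprocity: 5 ≡ 1 and 49 ≡ 1 (mod 4), so (5/49) = +(49/5).
Reduce top mod 5: now compute (4/5).
Pull out 2^2: since 5 ≡ 5 (mod 8), (2/5) = -1, so (2/5)^2 = +1.
Reached (1/5) = 1. Collecting the sign flips along the way, the symbol is -1.

-1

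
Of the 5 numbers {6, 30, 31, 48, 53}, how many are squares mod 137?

(6/137) = -1 → non-residue.
(30/137) = +1 → QR.
(31/137) = -1 → non-residue.
(48/137) = -1 → non-residue.
(53/137) = -1 → non-residue.
Total quadratic residues among the 5: 1.

1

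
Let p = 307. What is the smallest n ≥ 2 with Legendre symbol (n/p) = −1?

(2/307) = −1, so 2 is the smallest positive non-residue mod 307.

2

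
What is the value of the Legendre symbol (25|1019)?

1

Euler's criterion: (25/1019) ≡ 25^509 (mod 1019).
25^2 ≡ 625 (mod 1019)
25^4 ≡ 348 (mod 1019)
25^8 ≡ 862 (mod 1019)
25^16 ≡ 193 (mod 1019)
25^32 ≡ 565 (mod 1019)
25^64 ≡ 278 (mod 1019)
25^128 ≡ 859 (mod 1019)
25^256 ≡ 125 (mod 1019)
25^509 = 25^(256+128+64+32+16+8+4+1) ≡ 1 (mod 1019).
Result is 1, so (25/1019) = 1.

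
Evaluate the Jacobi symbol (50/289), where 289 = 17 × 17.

1

Pull out 2: since 289 ≡ 1 (mod 8), (2/289) = +1.
Reciprocity: 25 ≡ 1 and 289 ≡ 1 (mod 4), so (25/289) = +(289/25).
Reduce top mod 25: now compute (14/25).
Pull out 2: since 25 ≡ 1 (mod 8), (2/25) = +1.
Reciprocity: 7 ≡ 3 and 25 ≡ 1 (mod 4), so (7/25) = +(25/7).
Reduce top mod 7: now compute (4/7).
Pull out 2^2: since 7 ≡ 7 (mod 8), (2/7) = +1, so (2/7)^2 = +1.
Reached (1/7) = 1. Collecting the sign flips along the way, the symbol is +1.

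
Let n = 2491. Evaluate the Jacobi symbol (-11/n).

1

First reduce: -11 ≡ 2480 (mod 2491).
Pull out 2^4: since 2491 ≡ 3 (mod 8), (2/2491) = -1, so (2/2491)^4 = +1.
Reciprocity: 155 ≡ 3 and 2491 ≡ 3 (mod 4), so (155/2491) = −(2491/155).
Reduce top mod 155: now compute (11/155).
Reciprocity: 11 ≡ 3 and 155 ≡ 3 (mod 4), so (11/155) = −(155/11).
Reduce top mod 11: now compute (1/11).
Reached (1/11) = 1. Collecting the sign flips along the way, the symbol is +1.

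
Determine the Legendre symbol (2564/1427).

First reduce: 2564 ≡ 1137 (mod 1427).
Reciprocity: 1137 ≡ 1 and 1427 ≡ 3 (mod 4), so (1137/1427) = +(1427/1137).
Reduce top mod 1137: now compute (290/1137).
Pull out 2: since 1137 ≡ 1 (mod 8), (2/1137) = +1.
Reciprocity: 145 ≡ 1 and 1137 ≡ 1 (mod 4), so (145/1137) = +(1137/145).
Reduce top mod 145: now compute (122/145).
Pull out 2: since 145 ≡ 1 (mod 8), (2/145) = +1.
Reciprocity: 61 ≡ 1 and 145 ≡ 1 (mod 4), so (61/145) = +(145/61).
Reduce top mod 61: now compute (23/61).
Reciprocity: 23 ≡ 3 and 61 ≡ 1 (mod 4), so (23/61) = +(61/23).
Reduce top mod 23: now compute (15/23).
Reciprocity: 15 ≡ 3 and 23 ≡ 3 (mod 4), so (15/23) = −(23/15).
Reduce top mod 15: now compute (8/15).
Pull out 2^3: since 15 ≡ 7 (mod 8), (2/15) = +1, so (2/15)^3 = +1.
Reached (1/15) = 1. Collecting the sign flips along the way, the symbol is -1.

-1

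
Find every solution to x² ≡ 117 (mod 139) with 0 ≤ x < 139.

Since 139 ≡ 3 (mod 4), a square root of 117 is 117^((139+1)/4) = 117^35 mod 139.
Repeated squaring: 117^2≡67, 117^4≡41, 117^8≡13, 117^16≡30, 117^32≡66 (mod 139).
117^35 = 117^(32+2+1) ≡ 16 (mod 139).
Check: 16² = 256 ≡ 117 (mod 139). The two roots are 16 and 123.

16, 123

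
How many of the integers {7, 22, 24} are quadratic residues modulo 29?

3

(7/29) = +1 → QR.
(22/29) = +1 → QR.
(24/29) = +1 → QR.
Total quadratic residues among the 3: 3.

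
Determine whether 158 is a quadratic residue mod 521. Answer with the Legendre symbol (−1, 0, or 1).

-1

Euler's criterion: (158/521) ≡ 158^260 (mod 521).
158^2 ≡ 477 (mod 521)
158^4 ≡ 373 (mod 521)
158^8 ≡ 22 (mod 521)
158^16 ≡ 484 (mod 521)
158^32 ≡ 327 (mod 521)
158^64 ≡ 124 (mod 521)
158^128 ≡ 267 (mod 521)
158^256 ≡ 433 (mod 521)
158^260 = 158^(256+4) ≡ 520 (mod 521).
Result is 520 ≡ −1, so (158/521) = −1.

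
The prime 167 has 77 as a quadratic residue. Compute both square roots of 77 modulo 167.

54, 113

Since 167 ≡ 3 (mod 4), a square root of 77 is 77^((167+1)/4) = 77^42 mod 167.
Repeated squaring: 77^2≡84, 77^4≡42, 77^8≡94, 77^16≡152, 77^32≡58 (mod 167).
77^42 = 77^(32+8+2) ≡ 54 (mod 167).
Check: 54² = 2916 ≡ 77 (mod 167). The two roots are 54 and 113.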